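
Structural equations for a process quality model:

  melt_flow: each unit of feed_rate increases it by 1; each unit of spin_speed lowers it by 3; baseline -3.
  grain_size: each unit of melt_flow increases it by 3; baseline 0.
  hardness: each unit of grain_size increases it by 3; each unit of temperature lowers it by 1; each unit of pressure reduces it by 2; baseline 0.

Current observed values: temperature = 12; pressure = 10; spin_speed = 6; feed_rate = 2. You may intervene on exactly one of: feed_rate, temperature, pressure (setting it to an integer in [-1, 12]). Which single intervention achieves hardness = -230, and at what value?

Intervening on feed_rate: with other inputs at their observed values, hardness = 9*feed_rate - 221. Solving for -230 gives feed_rate = -1, within [-1, 12].
Intervening on temperature: hardness = -temperature - 191. Reaching -230 requires temperature = 39, outside [-1, 12].
Intervening on pressure: hardness = -2*pressure - 183. Reaching -230 requires pressure = 47/2, not an integer.

set feed_rate = -1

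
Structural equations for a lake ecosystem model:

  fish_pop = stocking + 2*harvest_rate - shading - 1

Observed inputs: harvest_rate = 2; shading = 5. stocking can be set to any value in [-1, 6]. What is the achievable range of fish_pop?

-3 to 4

Substituting into the fish_pop equation gives fish_pop = stocking - 2.
Linear in stocking, so extremes are at the endpoints: stocking = -1 gives fish_pop = -3; stocking = 6 gives fish_pop = 4.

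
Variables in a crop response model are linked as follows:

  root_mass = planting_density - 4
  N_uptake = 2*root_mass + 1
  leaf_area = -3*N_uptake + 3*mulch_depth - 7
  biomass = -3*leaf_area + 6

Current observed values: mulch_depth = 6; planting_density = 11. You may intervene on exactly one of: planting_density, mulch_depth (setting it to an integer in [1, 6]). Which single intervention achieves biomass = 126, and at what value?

Intervening on planting_density: biomass = 18*planting_density - 90. Reaching 126 requires planting_density = 12, outside [1, 6].
Intervening on mulch_depth: with other inputs at their observed values, biomass = -9*mulch_depth + 162. Solving for 126 gives mulch_depth = 4, within [1, 6].

set mulch_depth = 4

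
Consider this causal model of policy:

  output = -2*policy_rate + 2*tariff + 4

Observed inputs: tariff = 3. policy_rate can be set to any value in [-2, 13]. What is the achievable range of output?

-16 to 14

Substituting into the output equation gives output = -2*policy_rate + 10.
Linear in policy_rate, so extremes are at the endpoints: policy_rate = -2 gives output = 14; policy_rate = 13 gives output = -16.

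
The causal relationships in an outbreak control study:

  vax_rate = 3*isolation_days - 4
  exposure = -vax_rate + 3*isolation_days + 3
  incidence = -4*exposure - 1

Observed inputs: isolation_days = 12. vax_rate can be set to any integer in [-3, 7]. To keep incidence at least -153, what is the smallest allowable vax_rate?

Intervening on vax_rate fixes its value directly, overriding its dependence on isolation_days.
Substituting into the exposure equation gives exposure = -vax_rate + 39.
So incidence = 4*vax_rate - 157.
Require 4*vax_rate - 157 ≥ -153, so vax_rate ≥ 1.
The smallest integer in [-3, 7] satisfying this is 1.

vax_rate = 1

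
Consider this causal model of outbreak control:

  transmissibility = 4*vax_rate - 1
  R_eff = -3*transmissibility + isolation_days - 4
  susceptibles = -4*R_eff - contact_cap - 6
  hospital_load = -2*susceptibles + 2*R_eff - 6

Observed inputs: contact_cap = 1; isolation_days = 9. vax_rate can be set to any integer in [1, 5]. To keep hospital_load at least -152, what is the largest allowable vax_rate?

vax_rate = 2

Substituting into the R_eff equation gives R_eff = -12*vax_rate + 8.
Substituting into the susceptibles equation gives susceptibles = 48*vax_rate - 39.
hospital_load becomes -120*vax_rate + 88.
Require -120*vax_rate + 88 ≥ -152, so vax_rate ≤ 2.
The largest integer in [1, 5] satisfying this is 2.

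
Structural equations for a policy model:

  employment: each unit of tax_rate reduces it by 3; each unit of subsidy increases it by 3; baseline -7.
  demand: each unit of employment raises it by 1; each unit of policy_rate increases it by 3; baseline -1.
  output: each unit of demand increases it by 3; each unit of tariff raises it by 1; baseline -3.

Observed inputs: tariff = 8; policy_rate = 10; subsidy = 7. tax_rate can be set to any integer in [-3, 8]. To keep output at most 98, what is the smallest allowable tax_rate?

Substituting into the employment equation gives employment = -3*tax_rate + 14.
Substituting into the demand equation gives demand = -3*tax_rate + 43.
So output = -9*tax_rate + 134.
Require -9*tax_rate + 134 ≤ 98, so tax_rate ≥ 4.
The smallest integer in [-3, 8] satisfying this is 4.

tax_rate = 4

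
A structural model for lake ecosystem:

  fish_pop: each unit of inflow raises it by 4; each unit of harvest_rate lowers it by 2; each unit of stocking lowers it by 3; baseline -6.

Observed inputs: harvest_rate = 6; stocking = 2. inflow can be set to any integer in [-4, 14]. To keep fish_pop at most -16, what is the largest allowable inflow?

Substituting into the fish_pop equation gives fish_pop = 4*inflow - 24.
Require 4*inflow - 24 ≤ -16, so inflow ≤ 2.
The largest integer in [-4, 14] satisfying this is 2.

inflow = 2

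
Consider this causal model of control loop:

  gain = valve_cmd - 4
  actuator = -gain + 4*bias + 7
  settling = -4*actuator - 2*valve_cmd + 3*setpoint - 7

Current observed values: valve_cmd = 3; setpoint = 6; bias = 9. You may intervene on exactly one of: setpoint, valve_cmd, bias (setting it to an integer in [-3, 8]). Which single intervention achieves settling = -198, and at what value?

Intervening on setpoint: with other inputs at their observed values, settling = 3*setpoint - 189. Solving for -198 gives setpoint = -3, within [-3, 8].
Intervening on valve_cmd: settling = 2*valve_cmd - 177. Reaching -198 requires valve_cmd = -21/2, not an integer.
Intervening on bias: settling = -16*bias - 27. Reaching -198 requires bias = 171/16, not an integer.

set setpoint = -3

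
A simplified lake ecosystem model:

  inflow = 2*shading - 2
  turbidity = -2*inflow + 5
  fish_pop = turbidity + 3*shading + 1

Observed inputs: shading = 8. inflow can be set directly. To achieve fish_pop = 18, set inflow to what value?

inflow = 6

Intervening on inflow fixes its value directly, overriding its dependence on shading.
Substituting into the fish_pop equation gives fish_pop = -2*inflow + 30.
Solve -2*inflow + 30 = 18: inflow = (18 - 30) / -2 = 6.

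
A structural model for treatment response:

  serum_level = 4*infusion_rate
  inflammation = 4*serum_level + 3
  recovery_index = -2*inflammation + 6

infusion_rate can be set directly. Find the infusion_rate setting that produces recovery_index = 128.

infusion_rate = -4

Substituting into the inflammation equation gives inflammation = 16*infusion_rate + 3.
Substituting into the recovery_index equation gives recovery_index = -32*infusion_rate.
Solve -32*infusion_rate = 128: infusion_rate = 128 / -32 = -4.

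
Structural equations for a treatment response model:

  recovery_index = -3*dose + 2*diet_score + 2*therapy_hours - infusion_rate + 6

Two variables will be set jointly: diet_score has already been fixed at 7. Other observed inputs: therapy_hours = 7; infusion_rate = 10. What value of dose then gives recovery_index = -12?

dose = 12

With diet_score held at 7:
Substituting into the recovery_index equation gives recovery_index = -3*dose + 24.
Solve -3*dose + 24 = -12: dose = (-12 - 24) / -3 = 12.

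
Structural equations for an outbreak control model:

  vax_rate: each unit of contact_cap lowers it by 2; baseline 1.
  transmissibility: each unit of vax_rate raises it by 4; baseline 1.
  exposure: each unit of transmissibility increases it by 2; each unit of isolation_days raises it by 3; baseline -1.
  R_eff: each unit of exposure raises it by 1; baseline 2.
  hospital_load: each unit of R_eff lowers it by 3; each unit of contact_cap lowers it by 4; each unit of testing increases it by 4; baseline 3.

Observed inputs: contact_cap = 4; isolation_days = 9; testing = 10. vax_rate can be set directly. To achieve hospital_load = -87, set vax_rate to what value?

vax_rate = 1

Intervening on vax_rate fixes its value directly, overriding its dependence on contact_cap.
Substituting into the exposure equation gives exposure = 8*vax_rate + 28.
R_eff becomes 8*vax_rate + 30.
So hospital_load = -24*vax_rate - 63.
Solve -24*vax_rate - 63 = -87: vax_rate = (-87 + 63) / -24 = 1.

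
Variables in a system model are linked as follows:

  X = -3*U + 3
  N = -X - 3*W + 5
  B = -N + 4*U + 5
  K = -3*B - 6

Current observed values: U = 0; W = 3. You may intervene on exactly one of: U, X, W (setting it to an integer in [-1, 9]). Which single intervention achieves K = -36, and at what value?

Intervening on U: K = -3*U - 42. Reaching -36 requires U = -2, outside [-1, 9].
Intervening on X: with other inputs at their observed values, K = -3*X - 33. Solving for -36 gives X = 1, within [-1, 9].
Intervening on W: K = -9*W - 15. Reaching -36 requires W = 7/3, not an integer.

set X = 1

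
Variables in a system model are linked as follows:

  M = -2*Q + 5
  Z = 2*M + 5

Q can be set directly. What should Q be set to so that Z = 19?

Substituting into the Z equation gives Z = -4*Q + 15.
Solve -4*Q + 15 = 19: Q = (19 - 15) / -4 = -1.

Q = -1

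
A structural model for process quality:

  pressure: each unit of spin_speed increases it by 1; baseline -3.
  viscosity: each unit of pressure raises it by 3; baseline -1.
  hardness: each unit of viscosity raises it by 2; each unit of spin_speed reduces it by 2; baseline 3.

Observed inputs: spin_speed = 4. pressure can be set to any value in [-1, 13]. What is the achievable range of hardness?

-13 to 71

Intervening on pressure fixes its value directly, overriding its dependence on spin_speed.
Substituting into the hardness equation gives hardness = 6*pressure - 7.
Linear in pressure, so extremes are at the endpoints: pressure = -1 gives hardness = -13; pressure = 13 gives hardness = 71.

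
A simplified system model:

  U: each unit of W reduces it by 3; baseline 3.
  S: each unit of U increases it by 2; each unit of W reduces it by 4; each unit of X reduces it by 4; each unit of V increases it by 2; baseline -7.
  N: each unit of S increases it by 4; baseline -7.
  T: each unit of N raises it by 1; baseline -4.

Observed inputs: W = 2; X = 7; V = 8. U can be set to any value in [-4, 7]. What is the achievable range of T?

Intervening on U fixes its value directly, overriding its dependence on W.
Substituting into the S equation gives S = 2*U - 27.
This gives N = 8*U - 115.
Substituting into the T equation gives T = 8*U - 119.
Linear in U, so extremes are at the endpoints: U = -4 gives T = -151; U = 7 gives T = -63.

-151 to -63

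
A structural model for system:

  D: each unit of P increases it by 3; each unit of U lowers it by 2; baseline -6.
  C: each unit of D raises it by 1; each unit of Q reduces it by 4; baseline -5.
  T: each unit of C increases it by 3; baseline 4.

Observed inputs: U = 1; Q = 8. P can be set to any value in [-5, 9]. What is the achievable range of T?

Substituting into the D equation gives D = 3*P - 8.
Substituting into the C equation gives C = 3*P - 45.
Substituting into the T equation gives T = 9*P - 131.
Linear in P, so extremes are at the endpoints: P = -5 gives T = -176; P = 9 gives T = -50.

-176 to -50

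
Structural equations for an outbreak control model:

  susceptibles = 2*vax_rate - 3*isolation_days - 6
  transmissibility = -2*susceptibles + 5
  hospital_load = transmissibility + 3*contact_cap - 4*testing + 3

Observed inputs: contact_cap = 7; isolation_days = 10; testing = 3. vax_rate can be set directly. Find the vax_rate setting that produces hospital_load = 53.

Substituting into the susceptibles equation gives susceptibles = 2*vax_rate - 36.
Substituting into the transmissibility equation gives transmissibility = -4*vax_rate + 77.
hospital_load becomes -4*vax_rate + 89.
Solve -4*vax_rate + 89 = 53: vax_rate = (53 - 89) / -4 = 9.

vax_rate = 9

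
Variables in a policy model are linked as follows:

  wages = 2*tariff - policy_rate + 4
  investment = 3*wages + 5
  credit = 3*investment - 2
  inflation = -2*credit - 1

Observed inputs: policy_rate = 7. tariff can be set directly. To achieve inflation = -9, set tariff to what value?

Substituting into the wages equation gives wages = 2*tariff - 3.
investment becomes 6*tariff - 4.
This gives credit = 18*tariff - 14.
Substituting into the inflation equation gives inflation = -36*tariff + 27.
Solve -36*tariff + 27 = -9: tariff = (-9 - 27) / -36 = 1.

tariff = 1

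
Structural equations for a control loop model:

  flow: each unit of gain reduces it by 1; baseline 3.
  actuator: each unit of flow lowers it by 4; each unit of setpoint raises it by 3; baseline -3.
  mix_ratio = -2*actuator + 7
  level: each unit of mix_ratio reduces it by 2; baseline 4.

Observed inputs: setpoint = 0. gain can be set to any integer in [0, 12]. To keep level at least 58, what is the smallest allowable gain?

gain = 8

Substituting into the actuator equation gives actuator = 4*gain - 15.
Substituting into the mix_ratio equation gives mix_ratio = -8*gain + 37.
Substituting into the level equation gives level = 16*gain - 70.
Require 16*gain - 70 ≥ 58, so gain ≥ 8.
The smallest integer in [0, 12] satisfying this is 8.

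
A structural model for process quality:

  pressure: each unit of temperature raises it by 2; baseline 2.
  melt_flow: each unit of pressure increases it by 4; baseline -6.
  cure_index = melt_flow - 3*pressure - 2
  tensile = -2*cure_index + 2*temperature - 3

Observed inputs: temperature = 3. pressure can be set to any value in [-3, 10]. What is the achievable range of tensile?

-1 to 25

Intervening on pressure fixes its value directly, overriding its dependence on temperature.
Substituting into the cure_index equation gives cure_index = pressure - 8.
Substituting into the tensile equation gives tensile = -2*pressure + 19.
Linear in pressure, so extremes are at the endpoints: pressure = -3 gives tensile = 25; pressure = 10 gives tensile = -1.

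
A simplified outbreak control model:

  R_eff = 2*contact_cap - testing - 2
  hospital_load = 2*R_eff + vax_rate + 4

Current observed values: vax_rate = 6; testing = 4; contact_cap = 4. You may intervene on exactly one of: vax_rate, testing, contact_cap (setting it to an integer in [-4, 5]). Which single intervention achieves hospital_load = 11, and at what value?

Intervening on vax_rate: with other inputs at their observed values, hospital_load = vax_rate + 8. Solving for 11 gives vax_rate = 3, within [-4, 5].
Intervening on testing: hospital_load = -2*testing + 22. Reaching 11 requires testing = 11/2, not an integer.
Intervening on contact_cap: hospital_load = 4*contact_cap - 2. Reaching 11 requires contact_cap = 13/4, not an integer.

set vax_rate = 3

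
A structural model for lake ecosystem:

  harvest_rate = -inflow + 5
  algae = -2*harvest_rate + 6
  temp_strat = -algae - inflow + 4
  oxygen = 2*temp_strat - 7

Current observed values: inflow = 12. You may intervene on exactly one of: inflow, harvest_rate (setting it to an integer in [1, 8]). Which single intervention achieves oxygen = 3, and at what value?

set inflow = 1

Intervening on inflow: with other inputs at their observed values, oxygen = -6*inflow + 9. Solving for 3 gives inflow = 1, within [1, 8].
Intervening on harvest_rate: oxygen = 4*harvest_rate - 35. Reaching 3 requires harvest_rate = 19/2, not an integer.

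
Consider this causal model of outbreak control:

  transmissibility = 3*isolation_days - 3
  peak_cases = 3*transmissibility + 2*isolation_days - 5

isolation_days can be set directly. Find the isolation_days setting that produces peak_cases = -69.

Substituting into the peak_cases equation gives peak_cases = 11*isolation_days - 14.
Solve 11*isolation_days - 14 = -69: isolation_days = (-69 + 14) / 11 = -5.

isolation_days = -5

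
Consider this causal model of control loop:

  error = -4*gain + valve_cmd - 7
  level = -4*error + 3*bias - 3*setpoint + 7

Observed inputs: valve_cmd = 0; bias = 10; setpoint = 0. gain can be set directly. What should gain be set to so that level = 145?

Substituting into the error equation gives error = -4*gain - 7.
Substituting into the level equation gives level = 16*gain + 65.
Solve 16*gain + 65 = 145: gain = (145 - 65) / 16 = 5.

gain = 5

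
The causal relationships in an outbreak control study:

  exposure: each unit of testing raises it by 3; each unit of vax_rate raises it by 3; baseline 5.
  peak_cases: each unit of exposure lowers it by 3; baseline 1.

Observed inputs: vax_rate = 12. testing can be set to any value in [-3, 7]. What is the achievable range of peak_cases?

-185 to -95

Substituting into the exposure equation gives exposure = 3*testing + 41.
Substituting into the peak_cases equation gives peak_cases = -9*testing - 122.
Linear in testing, so extremes are at the endpoints: testing = -3 gives peak_cases = -95; testing = 7 gives peak_cases = -185.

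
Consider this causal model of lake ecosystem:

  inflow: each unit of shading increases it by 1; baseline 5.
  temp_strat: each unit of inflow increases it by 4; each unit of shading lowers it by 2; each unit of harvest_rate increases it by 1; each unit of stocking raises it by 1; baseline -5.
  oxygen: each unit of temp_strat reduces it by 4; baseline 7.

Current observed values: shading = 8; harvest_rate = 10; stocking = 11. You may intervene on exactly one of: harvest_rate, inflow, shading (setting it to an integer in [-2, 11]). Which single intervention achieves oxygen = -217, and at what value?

set shading = 10

Intervening on harvest_rate: oxygen = -4*harvest_rate - 161. Reaching -217 requires harvest_rate = 14, outside [-2, 11].
Intervening on inflow: oxygen = -16*inflow + 7. Reaching -217 requires inflow = 14, outside [-2, 11].
Intervening on shading: with other inputs at their observed values, oxygen = -8*shading - 137. Solving for -217 gives shading = 10, within [-2, 11].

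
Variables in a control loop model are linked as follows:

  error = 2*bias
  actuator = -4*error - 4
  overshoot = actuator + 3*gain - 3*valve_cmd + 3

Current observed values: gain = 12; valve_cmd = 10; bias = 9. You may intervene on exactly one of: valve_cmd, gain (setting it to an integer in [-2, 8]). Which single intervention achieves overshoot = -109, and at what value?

Intervening on valve_cmd: overshoot = -3*valve_cmd - 37. Reaching -109 requires valve_cmd = 24, outside [-2, 8].
Intervening on gain: with other inputs at their observed values, overshoot = 3*gain - 103. Solving for -109 gives gain = -2, within [-2, 8].

set gain = -2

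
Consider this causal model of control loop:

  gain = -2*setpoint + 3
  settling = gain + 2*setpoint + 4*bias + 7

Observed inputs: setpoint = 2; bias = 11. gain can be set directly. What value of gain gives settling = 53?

Intervening on gain fixes its value directly, overriding its dependence on setpoint.
Substituting into the settling equation gives settling = gain + 55.
Solve gain + 55 = 53: gain = (53 - 55) / 1 = -2.

gain = -2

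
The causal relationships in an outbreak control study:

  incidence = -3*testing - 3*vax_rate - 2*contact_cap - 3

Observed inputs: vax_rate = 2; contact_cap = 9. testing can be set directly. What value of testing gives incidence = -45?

Substituting into the incidence equation gives incidence = -3*testing - 27.
Solve -3*testing - 27 = -45: testing = (-45 + 27) / -3 = 6.

testing = 6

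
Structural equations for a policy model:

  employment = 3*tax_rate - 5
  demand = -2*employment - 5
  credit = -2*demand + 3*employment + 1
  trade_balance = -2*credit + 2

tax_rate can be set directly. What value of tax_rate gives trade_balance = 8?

Substituting into the demand equation gives demand = -6*tax_rate + 5.
So credit = 21*tax_rate - 24.
Substituting into the trade_balance equation gives trade_balance = -42*tax_rate + 50.
Solve -42*tax_rate + 50 = 8: tax_rate = (8 - 50) / -42 = 1.

tax_rate = 1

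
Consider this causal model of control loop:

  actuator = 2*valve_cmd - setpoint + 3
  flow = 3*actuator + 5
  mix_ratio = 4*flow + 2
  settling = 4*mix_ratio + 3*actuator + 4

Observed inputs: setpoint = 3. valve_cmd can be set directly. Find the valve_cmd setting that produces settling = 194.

Substituting into the actuator equation gives actuator = 2*valve_cmd.
Substituting into the flow equation gives flow = 6*valve_cmd + 5.
Substituting into the mix_ratio equation gives mix_ratio = 24*valve_cmd + 22.
settling becomes 102*valve_cmd + 92.
Solve 102*valve_cmd + 92 = 194: valve_cmd = (194 - 92) / 102 = 1.

valve_cmd = 1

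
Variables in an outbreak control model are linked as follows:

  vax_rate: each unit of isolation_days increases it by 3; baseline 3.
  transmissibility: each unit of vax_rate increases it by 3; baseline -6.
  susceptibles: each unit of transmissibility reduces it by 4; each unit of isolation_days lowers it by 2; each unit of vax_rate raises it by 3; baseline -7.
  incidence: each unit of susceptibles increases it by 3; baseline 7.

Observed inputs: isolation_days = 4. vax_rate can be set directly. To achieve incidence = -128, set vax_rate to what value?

Intervening on vax_rate fixes its value directly, overriding its dependence on isolation_days.
Substituting into the susceptibles equation gives susceptibles = -9*vax_rate + 9.
So incidence = -27*vax_rate + 34.
Solve -27*vax_rate + 34 = -128: vax_rate = (-128 - 34) / -27 = 6.

vax_rate = 6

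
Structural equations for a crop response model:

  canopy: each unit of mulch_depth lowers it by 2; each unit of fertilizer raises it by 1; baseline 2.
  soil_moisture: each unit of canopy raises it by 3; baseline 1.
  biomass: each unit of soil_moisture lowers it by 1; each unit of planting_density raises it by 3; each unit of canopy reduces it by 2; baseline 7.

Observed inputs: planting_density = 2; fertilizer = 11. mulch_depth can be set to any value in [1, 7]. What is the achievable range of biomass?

Substituting into the canopy equation gives canopy = -2*mulch_depth + 13.
Substituting into the soil_moisture equation gives soil_moisture = -6*mulch_depth + 40.
biomass becomes 10*mulch_depth - 53.
Linear in mulch_depth, so extremes are at the endpoints: mulch_depth = 1 gives biomass = -43; mulch_depth = 7 gives biomass = 17.

-43 to 17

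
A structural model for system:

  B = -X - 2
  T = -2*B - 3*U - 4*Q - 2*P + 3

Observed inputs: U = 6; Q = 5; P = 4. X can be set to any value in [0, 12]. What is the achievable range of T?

Substituting into the T equation gives T = 2*X - 39.
Linear in X, so extremes are at the endpoints: X = 0 gives T = -39; X = 12 gives T = -15.

-39 to -15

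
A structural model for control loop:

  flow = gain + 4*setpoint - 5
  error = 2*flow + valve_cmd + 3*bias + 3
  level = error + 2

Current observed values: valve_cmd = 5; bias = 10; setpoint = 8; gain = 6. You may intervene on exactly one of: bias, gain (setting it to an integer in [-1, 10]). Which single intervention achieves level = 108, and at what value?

set gain = 7

Intervening on bias: level = 3*bias + 76. Reaching 108 requires bias = 32/3, not an integer.
Intervening on gain: with other inputs at their observed values, level = 2*gain + 94. Solving for 108 gives gain = 7, within [-1, 10].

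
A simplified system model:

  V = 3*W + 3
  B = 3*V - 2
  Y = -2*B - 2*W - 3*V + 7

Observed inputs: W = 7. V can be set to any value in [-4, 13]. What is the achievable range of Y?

Intervening on V fixes its value directly, overriding its dependence on W.
Substituting into the Y equation gives Y = -9*V - 3.
Linear in V, so extremes are at the endpoints: V = -4 gives Y = 33; V = 13 gives Y = -120.

-120 to 33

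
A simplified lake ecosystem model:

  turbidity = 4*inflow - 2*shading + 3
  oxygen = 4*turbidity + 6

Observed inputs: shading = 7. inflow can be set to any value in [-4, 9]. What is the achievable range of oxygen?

Substituting into the turbidity equation gives turbidity = 4*inflow - 11.
So oxygen = 16*inflow - 38.
Linear in inflow, so extremes are at the endpoints: inflow = -4 gives oxygen = -102; inflow = 9 gives oxygen = 106.

-102 to 106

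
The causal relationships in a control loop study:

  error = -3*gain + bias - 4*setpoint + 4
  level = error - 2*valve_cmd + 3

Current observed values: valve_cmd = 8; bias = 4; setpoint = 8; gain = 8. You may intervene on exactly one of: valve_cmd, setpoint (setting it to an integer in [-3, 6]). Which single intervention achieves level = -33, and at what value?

set setpoint = 1

Intervening on valve_cmd: level = -2*valve_cmd - 45. Reaching -33 requires valve_cmd = -6, outside [-3, 6].
Intervening on setpoint: with other inputs at their observed values, level = -4*setpoint - 29. Solving for -33 gives setpoint = 1, within [-3, 6].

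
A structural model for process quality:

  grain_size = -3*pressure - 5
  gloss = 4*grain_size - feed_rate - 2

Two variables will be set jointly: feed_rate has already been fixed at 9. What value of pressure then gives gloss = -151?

With feed_rate held at 9:
Substituting into the gloss equation gives gloss = -12*pressure - 31.
Solve -12*pressure - 31 = -151: pressure = (-151 + 31) / -12 = 10.

pressure = 10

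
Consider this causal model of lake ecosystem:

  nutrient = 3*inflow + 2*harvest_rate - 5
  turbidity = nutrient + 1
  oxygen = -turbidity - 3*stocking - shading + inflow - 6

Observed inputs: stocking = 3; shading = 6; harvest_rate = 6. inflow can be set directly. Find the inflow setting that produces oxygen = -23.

inflow = -3

Substituting into the nutrient equation gives nutrient = 3*inflow + 7.
Substituting into the turbidity equation gives turbidity = 3*inflow + 8.
This gives oxygen = -2*inflow - 29.
Solve -2*inflow - 29 = -23: inflow = (-23 + 29) / -2 = -3.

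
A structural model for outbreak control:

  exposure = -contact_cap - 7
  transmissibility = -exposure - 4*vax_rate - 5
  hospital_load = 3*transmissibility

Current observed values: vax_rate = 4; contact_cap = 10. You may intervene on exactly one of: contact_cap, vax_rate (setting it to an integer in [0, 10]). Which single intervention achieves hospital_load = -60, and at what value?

Intervening on contact_cap: hospital_load = 3*contact_cap - 42. Reaching -60 requires contact_cap = -6, outside [0, 10].
Intervening on vax_rate: with other inputs at their observed values, hospital_load = -12*vax_rate + 36. Solving for -60 gives vax_rate = 8, within [0, 10].

set vax_rate = 8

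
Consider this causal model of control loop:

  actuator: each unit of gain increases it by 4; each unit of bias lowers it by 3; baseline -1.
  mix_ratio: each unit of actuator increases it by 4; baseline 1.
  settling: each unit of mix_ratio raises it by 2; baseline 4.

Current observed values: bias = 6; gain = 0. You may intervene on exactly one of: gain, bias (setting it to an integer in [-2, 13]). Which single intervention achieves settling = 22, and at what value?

Intervening on gain: settling = 32*gain - 146. Reaching 22 requires gain = 21/4, not an integer.
Intervening on bias: with other inputs at their observed values, settling = -24*bias - 2. Solving for 22 gives bias = -1, within [-2, 13].

set bias = -1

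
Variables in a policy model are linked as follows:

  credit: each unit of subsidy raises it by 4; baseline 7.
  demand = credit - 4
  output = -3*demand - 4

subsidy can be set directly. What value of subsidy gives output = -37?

Substituting into the demand equation gives demand = 4*subsidy + 3.
output becomes -12*subsidy - 13.
Solve -12*subsidy - 13 = -37: subsidy = (-37 + 13) / -12 = 2.

subsidy = 2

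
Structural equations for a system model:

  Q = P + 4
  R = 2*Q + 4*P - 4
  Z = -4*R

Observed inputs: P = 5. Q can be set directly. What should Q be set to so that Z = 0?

Q = -8

Intervening on Q fixes its value directly, overriding its dependence on P.
Substituting into the R equation gives R = 2*Q + 16.
Substituting into the Z equation gives Z = -8*Q - 64.
Solve -8*Q - 64 = 0: Q = (0 + 64) / -8 = -8.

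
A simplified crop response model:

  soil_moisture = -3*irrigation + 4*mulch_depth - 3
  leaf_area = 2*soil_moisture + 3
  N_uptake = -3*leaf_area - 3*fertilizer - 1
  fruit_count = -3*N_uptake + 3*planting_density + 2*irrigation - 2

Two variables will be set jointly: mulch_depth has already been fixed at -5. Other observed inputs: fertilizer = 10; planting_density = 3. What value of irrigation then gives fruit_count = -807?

irrigation = 10

With mulch_depth held at -5:
Substituting into the soil_moisture equation gives soil_moisture = -3*irrigation - 23.
leaf_area becomes -6*irrigation - 43.
So N_uptake = 18*irrigation + 98.
Substituting into the fruit_count equation gives fruit_count = -52*irrigation - 287.
Solve -52*irrigation - 287 = -807: irrigation = (-807 + 287) / -52 = 10.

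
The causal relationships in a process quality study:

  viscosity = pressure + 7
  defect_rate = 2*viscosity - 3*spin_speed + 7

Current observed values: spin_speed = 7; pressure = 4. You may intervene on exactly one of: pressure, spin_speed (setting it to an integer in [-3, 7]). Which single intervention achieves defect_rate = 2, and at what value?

Intervening on pressure: with other inputs at their observed values, defect_rate = 2*pressure. Solving for 2 gives pressure = 1, within [-3, 7].
Intervening on spin_speed: defect_rate = -3*spin_speed + 29. Reaching 2 requires spin_speed = 9, outside [-3, 7].

set pressure = 1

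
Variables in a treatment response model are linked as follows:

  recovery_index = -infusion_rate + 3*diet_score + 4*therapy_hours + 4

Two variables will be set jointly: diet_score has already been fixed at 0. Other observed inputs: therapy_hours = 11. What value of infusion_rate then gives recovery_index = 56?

With diet_score held at 0:
Substituting into the recovery_index equation gives recovery_index = -infusion_rate + 48.
Solve -infusion_rate + 48 = 56: infusion_rate = (56 - 48) / -1 = -8.

infusion_rate = -8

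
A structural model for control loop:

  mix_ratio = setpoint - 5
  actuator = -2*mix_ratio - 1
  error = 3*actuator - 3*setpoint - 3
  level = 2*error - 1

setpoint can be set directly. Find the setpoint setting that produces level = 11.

Substituting into the actuator equation gives actuator = -2*setpoint + 9.
error becomes -9*setpoint + 24.
So level = -18*setpoint + 47.
Solve -18*setpoint + 47 = 11: setpoint = (11 - 47) / -18 = 2.

setpoint = 2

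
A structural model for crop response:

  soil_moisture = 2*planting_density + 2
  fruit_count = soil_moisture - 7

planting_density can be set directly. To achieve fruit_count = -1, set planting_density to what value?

planting_density = 2

Substituting into the fruit_count equation gives fruit_count = 2*planting_density - 5.
Solve 2*planting_density - 5 = -1: planting_density = (-1 + 5) / 2 = 2.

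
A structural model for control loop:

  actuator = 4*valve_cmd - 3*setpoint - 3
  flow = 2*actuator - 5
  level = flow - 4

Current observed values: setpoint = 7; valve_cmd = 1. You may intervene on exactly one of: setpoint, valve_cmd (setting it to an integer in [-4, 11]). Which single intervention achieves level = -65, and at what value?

Intervening on setpoint: level = -6*setpoint - 7. Reaching -65 requires setpoint = 29/3, not an integer.
Intervening on valve_cmd: with other inputs at their observed values, level = 8*valve_cmd - 57. Solving for -65 gives valve_cmd = -1, within [-4, 11].

set valve_cmd = -1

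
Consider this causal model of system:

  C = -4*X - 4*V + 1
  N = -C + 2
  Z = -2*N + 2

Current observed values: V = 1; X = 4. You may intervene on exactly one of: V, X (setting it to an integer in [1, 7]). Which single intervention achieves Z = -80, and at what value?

Intervening on V: with other inputs at their observed values, Z = -8*V - 32. Solving for -80 gives V = 6, within [1, 7].
Intervening on X: Z = -8*X - 8. Reaching -80 requires X = 9, outside [1, 7].

set V = 6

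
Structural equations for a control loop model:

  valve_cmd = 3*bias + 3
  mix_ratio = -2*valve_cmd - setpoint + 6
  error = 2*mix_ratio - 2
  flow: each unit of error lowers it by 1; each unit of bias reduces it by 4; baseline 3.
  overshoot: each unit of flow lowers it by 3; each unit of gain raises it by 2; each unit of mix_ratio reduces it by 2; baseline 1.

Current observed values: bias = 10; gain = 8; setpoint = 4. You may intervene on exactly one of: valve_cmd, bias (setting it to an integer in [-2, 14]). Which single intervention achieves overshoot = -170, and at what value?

set bias = 13

Intervening on valve_cmd: overshoot = -8*valve_cmd + 130. Reaching -170 requires valve_cmd = 75/2, not an integer.
Intervening on bias: with other inputs at their observed values, overshoot = -12*bias - 14. Solving for -170 gives bias = 13, within [-2, 14].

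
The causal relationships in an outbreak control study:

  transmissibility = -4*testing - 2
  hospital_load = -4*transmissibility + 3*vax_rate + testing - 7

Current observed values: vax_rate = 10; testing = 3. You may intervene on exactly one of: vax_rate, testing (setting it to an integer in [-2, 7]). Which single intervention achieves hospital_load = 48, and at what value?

Intervening on vax_rate: hospital_load = 3*vax_rate + 52. Reaching 48 requires vax_rate = -4/3, not an integer.
Intervening on testing: with other inputs at their observed values, hospital_load = 17*testing + 31. Solving for 48 gives testing = 1, within [-2, 7].

set testing = 1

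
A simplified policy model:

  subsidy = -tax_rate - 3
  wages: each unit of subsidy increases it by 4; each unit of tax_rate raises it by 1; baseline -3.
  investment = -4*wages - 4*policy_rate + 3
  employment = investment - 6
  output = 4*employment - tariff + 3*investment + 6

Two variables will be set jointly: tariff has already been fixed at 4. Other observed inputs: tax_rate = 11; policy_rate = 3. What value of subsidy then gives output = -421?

With tariff held at 4:
Intervening on subsidy fixes its value directly, overriding its dependence on tax_rate.
Substituting into the wages equation gives wages = 4*subsidy + 8.
So investment = -16*subsidy - 41.
Substituting into the employment equation gives employment = -16*subsidy - 47.
This gives output = -112*subsidy - 309.
Solve -112*subsidy - 309 = -421: subsidy = (-421 + 309) / -112 = 1.

subsidy = 1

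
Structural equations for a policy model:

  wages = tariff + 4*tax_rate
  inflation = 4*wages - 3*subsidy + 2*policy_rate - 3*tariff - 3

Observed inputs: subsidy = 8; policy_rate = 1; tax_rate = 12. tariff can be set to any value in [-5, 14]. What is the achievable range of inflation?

Substituting into the wages equation gives wages = tariff + 48.
Substituting into the inflation equation gives inflation = tariff + 167.
Linear in tariff, so extremes are at the endpoints: tariff = -5 gives inflation = 162; tariff = 14 gives inflation = 181.

162 to 181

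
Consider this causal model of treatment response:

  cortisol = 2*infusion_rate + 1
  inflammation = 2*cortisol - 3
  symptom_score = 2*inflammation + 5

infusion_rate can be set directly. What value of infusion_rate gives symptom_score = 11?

infusion_rate = 1

Substituting into the inflammation equation gives inflammation = 4*infusion_rate - 1.
Substituting into the symptom_score equation gives symptom_score = 8*infusion_rate + 3.
Solve 8*infusion_rate + 3 = 11: infusion_rate = (11 - 3) / 8 = 1.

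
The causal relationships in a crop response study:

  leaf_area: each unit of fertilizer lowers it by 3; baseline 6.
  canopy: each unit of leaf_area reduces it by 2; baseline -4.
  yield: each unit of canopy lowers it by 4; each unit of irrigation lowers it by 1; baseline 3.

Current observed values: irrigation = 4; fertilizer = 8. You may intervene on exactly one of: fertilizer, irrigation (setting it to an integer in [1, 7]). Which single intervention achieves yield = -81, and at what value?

Intervening on fertilizer: with other inputs at their observed values, yield = -24*fertilizer + 63. Solving for -81 gives fertilizer = 6, within [1, 7].
Intervening on irrigation: yield = -irrigation - 125. Reaching -81 requires irrigation = -44, outside [1, 7].

set fertilizer = 6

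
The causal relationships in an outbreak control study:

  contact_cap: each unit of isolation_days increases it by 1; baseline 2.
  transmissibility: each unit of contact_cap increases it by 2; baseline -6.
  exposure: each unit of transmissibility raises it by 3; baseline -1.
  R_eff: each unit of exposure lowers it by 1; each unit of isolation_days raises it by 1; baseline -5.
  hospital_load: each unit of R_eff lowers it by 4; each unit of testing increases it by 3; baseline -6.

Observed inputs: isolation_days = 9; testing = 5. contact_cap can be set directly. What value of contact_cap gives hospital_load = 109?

contact_cap = 8

Intervening on contact_cap fixes its value directly, overriding its dependence on isolation_days.
Substituting into the exposure equation gives exposure = 6*contact_cap - 19.
R_eff becomes -6*contact_cap + 23.
hospital_load becomes 24*contact_cap - 83.
Solve 24*contact_cap - 83 = 109: contact_cap = (109 + 83) / 24 = 8.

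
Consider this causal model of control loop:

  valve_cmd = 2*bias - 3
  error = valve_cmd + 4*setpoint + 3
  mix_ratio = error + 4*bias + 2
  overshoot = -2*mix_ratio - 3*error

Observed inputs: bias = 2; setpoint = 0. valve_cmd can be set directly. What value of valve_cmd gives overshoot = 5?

Intervening on valve_cmd fixes its value directly, overriding its dependence on bias.
Substituting into the error equation gives error = valve_cmd + 3.
Substituting into the mix_ratio equation gives mix_ratio = valve_cmd + 13.
Substituting into the overshoot equation gives overshoot = -5*valve_cmd - 35.
Solve -5*valve_cmd - 35 = 5: valve_cmd = (5 + 35) / -5 = -8.

valve_cmd = -8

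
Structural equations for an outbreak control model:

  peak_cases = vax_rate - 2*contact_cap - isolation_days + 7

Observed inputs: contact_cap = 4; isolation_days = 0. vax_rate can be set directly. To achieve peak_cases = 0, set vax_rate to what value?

vax_rate = 1

Substituting into the peak_cases equation gives peak_cases = vax_rate - 1.
Solve vax_rate - 1 = 0: vax_rate = (0 + 1) / 1 = 1.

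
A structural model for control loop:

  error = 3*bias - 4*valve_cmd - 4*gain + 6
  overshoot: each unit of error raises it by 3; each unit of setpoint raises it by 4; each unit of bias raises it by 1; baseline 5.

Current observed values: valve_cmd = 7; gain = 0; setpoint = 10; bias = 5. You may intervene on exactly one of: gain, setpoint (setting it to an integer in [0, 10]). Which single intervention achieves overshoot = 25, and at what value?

set setpoint = 9

Intervening on gain: overshoot = -12*gain + 29. Reaching 25 requires gain = 1/3, not an integer.
Intervening on setpoint: with other inputs at their observed values, overshoot = 4*setpoint - 11. Solving for 25 gives setpoint = 9, within [0, 10].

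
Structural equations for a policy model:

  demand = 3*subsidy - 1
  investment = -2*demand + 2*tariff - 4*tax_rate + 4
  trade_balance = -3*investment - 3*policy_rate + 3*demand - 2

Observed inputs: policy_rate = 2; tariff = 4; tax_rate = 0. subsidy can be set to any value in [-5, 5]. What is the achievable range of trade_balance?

-188 to 82

Substituting into the investment equation gives investment = -6*subsidy + 14.
Substituting into the trade_balance equation gives trade_balance = 27*subsidy - 53.
Linear in subsidy, so extremes are at the endpoints: subsidy = -5 gives trade_balance = -188; subsidy = 5 gives trade_balance = 82.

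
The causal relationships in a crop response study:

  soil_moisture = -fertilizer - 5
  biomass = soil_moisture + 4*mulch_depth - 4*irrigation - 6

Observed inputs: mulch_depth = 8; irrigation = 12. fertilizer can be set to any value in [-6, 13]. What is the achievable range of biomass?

Substituting into the biomass equation gives biomass = -fertilizer - 27.
Linear in fertilizer, so extremes are at the endpoints: fertilizer = -6 gives biomass = -21; fertilizer = 13 gives biomass = -40.

-40 to -21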